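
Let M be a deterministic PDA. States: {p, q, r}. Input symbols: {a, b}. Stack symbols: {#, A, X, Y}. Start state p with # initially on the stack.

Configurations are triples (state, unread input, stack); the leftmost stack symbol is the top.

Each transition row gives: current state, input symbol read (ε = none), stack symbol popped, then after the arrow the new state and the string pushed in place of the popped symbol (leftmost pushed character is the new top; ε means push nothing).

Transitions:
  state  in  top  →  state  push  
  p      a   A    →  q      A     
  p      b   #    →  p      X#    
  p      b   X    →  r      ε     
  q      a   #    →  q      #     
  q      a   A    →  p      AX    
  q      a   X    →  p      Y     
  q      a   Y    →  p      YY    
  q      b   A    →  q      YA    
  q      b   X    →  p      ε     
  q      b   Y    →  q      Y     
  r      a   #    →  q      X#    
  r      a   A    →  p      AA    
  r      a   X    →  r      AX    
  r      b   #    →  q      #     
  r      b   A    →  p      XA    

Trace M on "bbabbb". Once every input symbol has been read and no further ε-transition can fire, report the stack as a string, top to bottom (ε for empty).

#

(p, bbabbb, #) ⊢ (p, babbb, X#) ⊢ (r, abbb, #) ⊢ (q, bbb, X#) ⊢ (p, bb, #) ⊢ (p, b, X#) ⊢ (r, ε, #)
All input consumed in state r with stack #.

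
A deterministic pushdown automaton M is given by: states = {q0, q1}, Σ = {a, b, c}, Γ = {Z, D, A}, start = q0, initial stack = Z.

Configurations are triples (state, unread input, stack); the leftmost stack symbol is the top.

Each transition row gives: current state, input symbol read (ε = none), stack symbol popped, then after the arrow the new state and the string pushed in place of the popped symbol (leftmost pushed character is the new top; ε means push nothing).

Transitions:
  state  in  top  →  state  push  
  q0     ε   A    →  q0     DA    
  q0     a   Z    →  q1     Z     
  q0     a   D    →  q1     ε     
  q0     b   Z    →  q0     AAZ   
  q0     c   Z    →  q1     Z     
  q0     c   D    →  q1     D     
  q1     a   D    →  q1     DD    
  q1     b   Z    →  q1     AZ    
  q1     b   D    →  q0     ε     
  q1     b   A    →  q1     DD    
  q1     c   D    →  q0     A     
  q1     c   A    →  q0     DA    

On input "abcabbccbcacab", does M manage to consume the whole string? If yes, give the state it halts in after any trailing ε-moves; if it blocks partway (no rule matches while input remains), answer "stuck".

(q0, abcabbccbcacab, Z) ⊢ (q1, bcabbccbcacab, Z) ⊢ (q1, cabbccbcacab, AZ) ⊢ (q0, abbccbcacab, DAZ) ⊢ (q1, bbccbcacab, AZ) ⊢ (q1, bccbcacab, DDZ) ⊢ (q0, ccbcacab, DZ) ⊢ (q1, cbcacab, DZ) ⊢ (q0, bcacab, AZ) ⊢ (q0, bcacab, DAZ)
No transition for (q0, b, top D); M blocks with input bcacab remaining.

stuck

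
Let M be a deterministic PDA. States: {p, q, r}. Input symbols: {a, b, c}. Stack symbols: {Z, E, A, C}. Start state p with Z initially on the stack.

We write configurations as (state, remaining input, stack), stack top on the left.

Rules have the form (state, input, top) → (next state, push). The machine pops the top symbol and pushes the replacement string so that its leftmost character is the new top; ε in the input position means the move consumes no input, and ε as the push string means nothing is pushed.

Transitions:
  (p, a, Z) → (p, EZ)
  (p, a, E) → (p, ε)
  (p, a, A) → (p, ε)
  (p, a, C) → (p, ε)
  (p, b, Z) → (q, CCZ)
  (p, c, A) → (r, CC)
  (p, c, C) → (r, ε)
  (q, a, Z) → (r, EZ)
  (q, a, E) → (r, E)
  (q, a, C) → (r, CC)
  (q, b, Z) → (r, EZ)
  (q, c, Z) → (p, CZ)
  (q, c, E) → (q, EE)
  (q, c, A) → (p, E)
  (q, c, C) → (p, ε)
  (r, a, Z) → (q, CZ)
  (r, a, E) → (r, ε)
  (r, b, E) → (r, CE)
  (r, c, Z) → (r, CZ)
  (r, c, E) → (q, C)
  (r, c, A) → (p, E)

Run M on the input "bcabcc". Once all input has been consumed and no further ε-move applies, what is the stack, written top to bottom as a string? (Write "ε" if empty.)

(p, bcabcc, Z)
  read b, top Z: go to q, push CCZ → (q, cabcc, CCZ)
  read c, top C: go to p, push ε → (p, abcc, CZ)
  read a, top C: go to p, push ε → (p, bcc, Z)
  read b, top Z: go to q, push CCZ → (q, cc, CCZ)
  read c, top C: go to p, push ε → (p, c, CZ)
  read c, top C: go to r, push ε → (r, ε, Z)
All input consumed in state r with stack Z.

Z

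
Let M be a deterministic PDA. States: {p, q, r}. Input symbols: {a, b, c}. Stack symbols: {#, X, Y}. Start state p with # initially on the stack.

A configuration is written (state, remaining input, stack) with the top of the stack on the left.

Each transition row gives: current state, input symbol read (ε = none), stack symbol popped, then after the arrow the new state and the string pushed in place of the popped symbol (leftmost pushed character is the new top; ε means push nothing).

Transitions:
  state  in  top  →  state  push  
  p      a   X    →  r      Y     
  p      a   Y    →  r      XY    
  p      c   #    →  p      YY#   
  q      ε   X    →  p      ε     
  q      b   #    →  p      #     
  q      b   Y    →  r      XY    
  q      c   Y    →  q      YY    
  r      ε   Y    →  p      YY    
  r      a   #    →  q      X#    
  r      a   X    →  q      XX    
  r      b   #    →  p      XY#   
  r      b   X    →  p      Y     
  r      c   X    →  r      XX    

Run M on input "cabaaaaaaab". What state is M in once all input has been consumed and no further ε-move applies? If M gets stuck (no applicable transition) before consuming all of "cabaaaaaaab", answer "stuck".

p

(p, cabaaaaaaab, #)
  read c, top #: go to p, push YY# → (p, abaaaaaaab, YY#)
  read a, top Y: go to r, push XY → (r, baaaaaaab, XYY#)
  read b, top X: go to p, push Y → (p, aaaaaaab, YYY#)
  read a, top Y: go to r, push XY → (r, aaaaaab, XYYY#)
  read a, top X: go to q, push XX → (q, aaaaab, XXYYY#)
  ε-move, top X: go to p, push ε → (p, aaaaab, XYYY#)
  read a, top X: go to r, push Y → (r, aaaab, YYYY#)
  ε-move, top Y: go to p, push YY → (p, aaaab, YYYYY#)
  read a, top Y: go to r, push XY → (r, aaab, XYYYYY#)
  read a, top X: go to q, push XX → (q, aab, XXYYYYY#)
  ε-move, top X: go to p, push ε → (p, aab, XYYYYY#)
  read a, top X: go to r, push Y → (r, ab, YYYYYY#)
  ε-move, top Y: go to p, push YY → (p, ab, YYYYYYY#)
  read a, top Y: go to r, push XY → (r, b, XYYYYYYY#)
  read b, top X: go to p, push Y → (p, ε, YYYYYYYY#)
All input consumed; M is in state p.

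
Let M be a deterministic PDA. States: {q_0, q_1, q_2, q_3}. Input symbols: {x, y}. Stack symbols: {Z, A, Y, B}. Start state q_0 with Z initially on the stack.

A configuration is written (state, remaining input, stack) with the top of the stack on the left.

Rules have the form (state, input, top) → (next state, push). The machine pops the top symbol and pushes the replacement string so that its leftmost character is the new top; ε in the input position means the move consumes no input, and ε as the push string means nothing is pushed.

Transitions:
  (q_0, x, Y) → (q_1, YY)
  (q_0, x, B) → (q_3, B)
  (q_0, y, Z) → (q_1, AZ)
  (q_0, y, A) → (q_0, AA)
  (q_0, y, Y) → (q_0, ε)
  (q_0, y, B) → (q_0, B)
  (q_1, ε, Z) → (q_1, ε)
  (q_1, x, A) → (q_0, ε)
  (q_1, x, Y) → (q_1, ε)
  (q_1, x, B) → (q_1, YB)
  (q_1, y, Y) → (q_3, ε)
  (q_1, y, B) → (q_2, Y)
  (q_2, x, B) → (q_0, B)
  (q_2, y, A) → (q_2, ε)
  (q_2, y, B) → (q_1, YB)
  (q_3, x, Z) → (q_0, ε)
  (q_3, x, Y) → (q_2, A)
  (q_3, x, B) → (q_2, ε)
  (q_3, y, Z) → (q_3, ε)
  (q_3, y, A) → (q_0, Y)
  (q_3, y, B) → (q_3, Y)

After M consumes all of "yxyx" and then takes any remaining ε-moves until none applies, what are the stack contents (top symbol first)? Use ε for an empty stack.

(q_0, yxyx, Z)
  read y, top Z: go to q_1, push AZ → (q_1, xyx, AZ)
  read x, top A: go to q_0, push ε → (q_0, yx, Z)
  read y, top Z: go to q_1, push AZ → (q_1, x, AZ)
  read x, top A: go to q_0, push ε → (q_0, ε, Z)
All input consumed in state q_0 with stack Z.

Z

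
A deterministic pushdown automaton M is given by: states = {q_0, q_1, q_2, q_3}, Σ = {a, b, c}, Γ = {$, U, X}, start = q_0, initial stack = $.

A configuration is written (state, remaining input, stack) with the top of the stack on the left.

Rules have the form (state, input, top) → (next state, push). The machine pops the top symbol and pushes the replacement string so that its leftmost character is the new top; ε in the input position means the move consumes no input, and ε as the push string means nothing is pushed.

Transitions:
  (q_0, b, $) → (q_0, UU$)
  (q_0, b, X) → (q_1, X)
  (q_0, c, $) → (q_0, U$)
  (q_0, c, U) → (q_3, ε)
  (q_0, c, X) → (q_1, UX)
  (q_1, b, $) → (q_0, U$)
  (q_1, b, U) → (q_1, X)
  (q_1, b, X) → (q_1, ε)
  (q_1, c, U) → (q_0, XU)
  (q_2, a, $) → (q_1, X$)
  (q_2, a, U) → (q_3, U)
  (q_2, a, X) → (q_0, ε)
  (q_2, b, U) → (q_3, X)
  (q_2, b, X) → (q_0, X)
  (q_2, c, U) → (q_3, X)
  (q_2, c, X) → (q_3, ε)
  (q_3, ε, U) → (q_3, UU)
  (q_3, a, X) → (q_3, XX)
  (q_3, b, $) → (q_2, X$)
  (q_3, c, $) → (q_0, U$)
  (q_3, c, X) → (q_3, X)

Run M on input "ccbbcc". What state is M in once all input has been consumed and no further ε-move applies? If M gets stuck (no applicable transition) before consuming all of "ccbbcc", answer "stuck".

q_0

(q_0, ccbbcc, $) ⊢ (q_0, cbbcc, U$) ⊢ (q_3, bbcc, $) ⊢ (q_2, bcc, X$) ⊢ (q_0, cc, X$) ⊢ (q_1, c, UX$) ⊢ (q_0, ε, XUX$)
All input consumed; M is in state q_0.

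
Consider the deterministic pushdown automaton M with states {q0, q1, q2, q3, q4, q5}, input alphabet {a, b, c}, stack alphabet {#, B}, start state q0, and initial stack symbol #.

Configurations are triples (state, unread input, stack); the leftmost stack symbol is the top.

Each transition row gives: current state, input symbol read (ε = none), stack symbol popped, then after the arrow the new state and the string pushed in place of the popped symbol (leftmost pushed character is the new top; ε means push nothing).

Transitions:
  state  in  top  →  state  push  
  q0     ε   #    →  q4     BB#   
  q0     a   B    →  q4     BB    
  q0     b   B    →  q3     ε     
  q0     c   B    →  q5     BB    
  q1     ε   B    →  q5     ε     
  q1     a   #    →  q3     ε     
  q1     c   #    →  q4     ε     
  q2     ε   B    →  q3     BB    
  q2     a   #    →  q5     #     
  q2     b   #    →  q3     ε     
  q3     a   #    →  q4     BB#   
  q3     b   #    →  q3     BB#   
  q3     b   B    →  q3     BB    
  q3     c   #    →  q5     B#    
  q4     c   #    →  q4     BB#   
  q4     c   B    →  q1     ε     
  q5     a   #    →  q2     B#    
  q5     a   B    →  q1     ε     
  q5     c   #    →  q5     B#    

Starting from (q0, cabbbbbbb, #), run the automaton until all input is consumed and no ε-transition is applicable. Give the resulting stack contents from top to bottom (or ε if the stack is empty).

BBBBBBBBB#

(q0, cabbbbbbb, #)
  ε-move, top #: go to q4, push BB# → (q4, cabbbbbbb, BB#)
  read c, top B: go to q1, push ε → (q1, abbbbbbb, B#)
  ε-move, top B: go to q5, push ε → (q5, abbbbbbb, #)
  read a, top #: go to q2, push B# → (q2, bbbbbbb, B#)
  ε-move, top B: go to q3, push BB → (q3, bbbbbbb, BB#)
  read b, top B: go to q3, push BB → (q3, bbbbbb, BBB#)
  read b, top B: go to q3, push BB → (q3, bbbbb, BBBB#)
  read b, top B: go to q3, push BB → (q3, bbbb, BBBBB#)
  read b, top B: go to q3, push BB → (q3, bbb, BBBBBB#)
  read b, top B: go to q3, push BB → (q3, bb, BBBBBBB#)
  read b, top B: go to q3, push BB → (q3, b, BBBBBBBB#)
  read b, top B: go to q3, push BB → (q3, ε, BBBBBBBBB#)
All input consumed in state q3 with stack BBBBBBBBB#.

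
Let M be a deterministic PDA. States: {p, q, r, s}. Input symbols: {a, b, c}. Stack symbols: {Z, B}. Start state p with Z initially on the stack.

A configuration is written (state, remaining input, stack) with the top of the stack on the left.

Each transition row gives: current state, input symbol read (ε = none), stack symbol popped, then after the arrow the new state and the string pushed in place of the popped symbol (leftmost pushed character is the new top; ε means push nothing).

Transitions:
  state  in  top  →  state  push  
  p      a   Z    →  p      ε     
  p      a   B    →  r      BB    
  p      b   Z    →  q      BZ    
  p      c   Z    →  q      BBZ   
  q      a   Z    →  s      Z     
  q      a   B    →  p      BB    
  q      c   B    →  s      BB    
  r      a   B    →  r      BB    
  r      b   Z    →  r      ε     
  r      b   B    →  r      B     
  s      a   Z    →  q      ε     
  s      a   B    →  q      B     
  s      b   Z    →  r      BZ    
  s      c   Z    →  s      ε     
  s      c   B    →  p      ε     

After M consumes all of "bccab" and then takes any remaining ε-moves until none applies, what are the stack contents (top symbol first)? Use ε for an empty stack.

(p, bccab, Z) ⊢ (q, ccab, BZ) ⊢ (s, cab, BBZ) ⊢ (p, ab, BZ) ⊢ (r, b, BBZ) ⊢ (r, ε, BBZ)
All input consumed in state r with stack BBZ.

BBZ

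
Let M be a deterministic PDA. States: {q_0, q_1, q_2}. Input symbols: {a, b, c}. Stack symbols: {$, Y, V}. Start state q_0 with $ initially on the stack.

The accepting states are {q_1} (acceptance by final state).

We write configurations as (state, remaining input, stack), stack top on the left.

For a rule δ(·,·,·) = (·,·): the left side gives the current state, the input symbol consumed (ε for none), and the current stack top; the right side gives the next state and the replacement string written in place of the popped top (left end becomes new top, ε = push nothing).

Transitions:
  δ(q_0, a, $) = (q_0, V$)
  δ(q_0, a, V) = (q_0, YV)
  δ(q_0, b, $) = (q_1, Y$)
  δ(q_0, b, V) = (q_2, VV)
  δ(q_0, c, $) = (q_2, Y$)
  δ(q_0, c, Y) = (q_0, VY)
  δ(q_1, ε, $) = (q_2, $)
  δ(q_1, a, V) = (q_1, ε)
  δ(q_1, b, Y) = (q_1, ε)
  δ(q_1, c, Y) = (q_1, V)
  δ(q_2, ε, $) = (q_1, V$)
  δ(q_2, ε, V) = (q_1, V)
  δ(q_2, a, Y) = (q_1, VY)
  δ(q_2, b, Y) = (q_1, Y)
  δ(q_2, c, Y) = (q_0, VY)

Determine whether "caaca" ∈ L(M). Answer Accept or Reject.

Accept

(q_0, caaca, $)
  read c, top $: go to q_2, push Y$ → (q_2, aaca, Y$)
  read a, top Y: go to q_1, push VY → (q_1, aca, VY$)
  read a, top V: go to q_1, push ε → (q_1, ca, Y$)
  read c, top Y: go to q_1, push V → (q_1, a, V$)
  read a, top V: go to q_1, push ε → (q_1, ε, $)
All input consumed; state q_1 ∈ F.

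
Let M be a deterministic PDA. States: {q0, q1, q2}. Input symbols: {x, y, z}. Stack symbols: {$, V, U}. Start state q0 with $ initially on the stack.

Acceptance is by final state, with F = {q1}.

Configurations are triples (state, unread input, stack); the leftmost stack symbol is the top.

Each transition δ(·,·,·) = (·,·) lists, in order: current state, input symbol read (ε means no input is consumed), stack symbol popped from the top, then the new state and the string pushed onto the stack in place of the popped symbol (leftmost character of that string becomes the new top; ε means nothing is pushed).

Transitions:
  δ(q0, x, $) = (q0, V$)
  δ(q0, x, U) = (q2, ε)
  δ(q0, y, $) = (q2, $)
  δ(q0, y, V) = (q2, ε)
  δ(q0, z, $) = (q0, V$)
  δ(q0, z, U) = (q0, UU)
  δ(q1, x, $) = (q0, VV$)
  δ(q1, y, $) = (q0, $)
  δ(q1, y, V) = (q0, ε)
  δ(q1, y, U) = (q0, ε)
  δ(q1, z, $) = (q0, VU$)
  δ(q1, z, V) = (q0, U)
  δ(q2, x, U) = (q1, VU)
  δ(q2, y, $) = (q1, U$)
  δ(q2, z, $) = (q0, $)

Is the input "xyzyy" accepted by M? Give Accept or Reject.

Accept

(q0, xyzyy, $) ⊢ (q0, yzyy, V$) ⊢ (q2, zyy, $) ⊢ (q0, yy, $) ⊢ (q2, y, $) ⊢ (q1, ε, U$)
All input consumed; state q1 ∈ F.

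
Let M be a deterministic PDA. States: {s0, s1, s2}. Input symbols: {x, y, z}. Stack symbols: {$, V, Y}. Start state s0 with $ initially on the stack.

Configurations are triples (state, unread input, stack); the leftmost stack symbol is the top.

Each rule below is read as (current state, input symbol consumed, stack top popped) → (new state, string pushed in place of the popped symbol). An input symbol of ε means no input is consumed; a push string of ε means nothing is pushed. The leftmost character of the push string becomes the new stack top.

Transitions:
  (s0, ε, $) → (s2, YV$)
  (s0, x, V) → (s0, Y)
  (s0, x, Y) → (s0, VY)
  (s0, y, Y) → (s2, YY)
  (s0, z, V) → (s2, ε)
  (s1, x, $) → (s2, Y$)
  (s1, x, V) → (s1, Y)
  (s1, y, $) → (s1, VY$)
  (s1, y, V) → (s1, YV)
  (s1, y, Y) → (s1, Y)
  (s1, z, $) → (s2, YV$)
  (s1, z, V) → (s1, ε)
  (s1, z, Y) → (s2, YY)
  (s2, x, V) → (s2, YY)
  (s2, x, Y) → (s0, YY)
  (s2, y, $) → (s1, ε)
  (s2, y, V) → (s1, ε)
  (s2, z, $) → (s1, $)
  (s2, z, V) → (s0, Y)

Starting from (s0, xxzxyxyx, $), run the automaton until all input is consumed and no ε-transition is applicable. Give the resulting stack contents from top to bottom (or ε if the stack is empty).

(s0, xxzxyxyx, $)
  ε-move, top $: go to s2, push YV$ → (s2, xxzxyxyx, YV$)
  read x, top Y: go to s0, push YY → (s0, xzxyxyx, YYV$)
  read x, top Y: go to s0, push VY → (s0, zxyxyx, VYYV$)
  read z, top V: go to s2, push ε → (s2, xyxyx, YYV$)
  read x, top Y: go to s0, push YY → (s0, yxyx, YYYV$)
  read y, top Y: go to s2, push YY → (s2, xyx, YYYYV$)
  read x, top Y: go to s0, push YY → (s0, yx, YYYYYV$)
  read y, top Y: go to s2, push YY → (s2, x, YYYYYYV$)
  read x, top Y: go to s0, push YY → (s0, ε, YYYYYYYV$)
All input consumed in state s0 with stack YYYYYYYV$.

YYYYYYYV$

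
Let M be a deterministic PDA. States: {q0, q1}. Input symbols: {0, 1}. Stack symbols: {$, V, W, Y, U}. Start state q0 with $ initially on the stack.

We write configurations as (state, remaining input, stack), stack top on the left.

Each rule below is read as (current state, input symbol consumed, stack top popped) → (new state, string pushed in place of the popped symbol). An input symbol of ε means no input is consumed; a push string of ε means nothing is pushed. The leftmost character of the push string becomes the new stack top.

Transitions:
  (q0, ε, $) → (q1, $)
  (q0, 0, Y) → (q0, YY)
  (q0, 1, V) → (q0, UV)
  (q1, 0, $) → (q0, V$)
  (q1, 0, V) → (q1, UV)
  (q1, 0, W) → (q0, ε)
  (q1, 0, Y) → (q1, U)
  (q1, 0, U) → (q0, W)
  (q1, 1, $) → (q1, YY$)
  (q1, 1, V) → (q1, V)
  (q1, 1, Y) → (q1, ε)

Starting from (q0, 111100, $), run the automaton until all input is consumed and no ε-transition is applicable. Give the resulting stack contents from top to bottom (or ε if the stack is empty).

(q0, 111100, $)
  ε-move, top $: go to q1, push $ → (q1, 111100, $)
  read 1, top $: go to q1, push YY$ → (q1, 11100, YY$)
  read 1, top Y: go to q1, push ε → (q1, 1100, Y$)
  read 1, top Y: go to q1, push ε → (q1, 100, $)
  read 1, top $: go to q1, push YY$ → (q1, 00, YY$)
  read 0, top Y: go to q1, push U → (q1, 0, UY$)
  read 0, top U: go to q0, push W → (q0, ε, WY$)
All input consumed in state q0 with stack WY$.

WY$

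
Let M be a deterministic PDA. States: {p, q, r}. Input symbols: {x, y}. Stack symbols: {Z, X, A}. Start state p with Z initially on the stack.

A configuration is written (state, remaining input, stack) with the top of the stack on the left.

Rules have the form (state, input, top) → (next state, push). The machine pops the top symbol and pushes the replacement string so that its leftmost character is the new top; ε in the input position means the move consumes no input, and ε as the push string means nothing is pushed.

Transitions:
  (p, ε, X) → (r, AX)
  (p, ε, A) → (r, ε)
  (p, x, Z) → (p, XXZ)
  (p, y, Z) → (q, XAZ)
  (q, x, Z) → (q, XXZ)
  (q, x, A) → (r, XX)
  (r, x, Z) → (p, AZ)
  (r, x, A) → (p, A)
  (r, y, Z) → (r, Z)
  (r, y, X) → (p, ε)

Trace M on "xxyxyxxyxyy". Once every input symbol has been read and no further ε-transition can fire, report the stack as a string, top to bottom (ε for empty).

XAZ

(p, xxyxyxxyxyy, Z)
  read x, top Z: go to p, push XXZ → (p, xyxyxxyxyy, XXZ)
  ε-move, top X: go to r, push AX → (r, xyxyxxyxyy, AXXZ)
  read x, top A: go to p, push A → (p, yxyxxyxyy, AXXZ)
  ε-move, top A: go to r, push ε → (r, yxyxxyxyy, XXZ)
  read y, top X: go to p, push ε → (p, xyxxyxyy, XZ)
  ε-move, top X: go to r, push AX → (r, xyxxyxyy, AXZ)
  read x, top A: go to p, push A → (p, yxxyxyy, AXZ)
  ε-move, top A: go to r, push ε → (r, yxxyxyy, XZ)
  read y, top X: go to p, push ε → (p, xxyxyy, Z)
  read x, top Z: go to p, push XXZ → (p, xyxyy, XXZ)
  ε-move, top X: go to r, push AX → (r, xyxyy, AXXZ)
  read x, top A: go to p, push A → (p, yxyy, AXXZ)
  ε-move, top A: go to r, push ε → (r, yxyy, XXZ)
  read y, top X: go to p, push ε → (p, xyy, XZ)
  ε-move, top X: go to r, push AX → (r, xyy, AXZ)
  read x, top A: go to p, push A → (p, yy, AXZ)
  ε-move, top A: go to r, push ε → (r, yy, XZ)
  read y, top X: go to p, push ε → (p, y, Z)
  read y, top Z: go to q, push XAZ → (q, ε, XAZ)
All input consumed in state q with stack XAZ.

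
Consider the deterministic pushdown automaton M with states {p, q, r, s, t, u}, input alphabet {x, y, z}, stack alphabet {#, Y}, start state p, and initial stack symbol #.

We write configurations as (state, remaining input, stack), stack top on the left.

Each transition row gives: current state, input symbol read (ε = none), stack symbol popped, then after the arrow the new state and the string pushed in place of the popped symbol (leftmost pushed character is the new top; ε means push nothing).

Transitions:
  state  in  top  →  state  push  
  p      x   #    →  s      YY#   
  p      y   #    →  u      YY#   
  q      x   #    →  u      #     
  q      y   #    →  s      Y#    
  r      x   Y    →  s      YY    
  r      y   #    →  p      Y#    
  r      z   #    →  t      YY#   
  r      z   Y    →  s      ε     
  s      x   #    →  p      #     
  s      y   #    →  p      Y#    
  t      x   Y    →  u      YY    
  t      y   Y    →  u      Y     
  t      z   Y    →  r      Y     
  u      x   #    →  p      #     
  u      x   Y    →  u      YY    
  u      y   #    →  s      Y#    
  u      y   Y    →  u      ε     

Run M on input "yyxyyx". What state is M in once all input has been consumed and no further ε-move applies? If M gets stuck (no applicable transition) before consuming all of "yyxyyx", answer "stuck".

(p, yyxyyx, #)
  read y, top #: go to u, push YY# → (u, yxyyx, YY#)
  read y, top Y: go to u, push ε → (u, xyyx, Y#)
  read x, top Y: go to u, push YY → (u, yyx, YY#)
  read y, top Y: go to u, push ε → (u, yx, Y#)
  read y, top Y: go to u, push ε → (u, x, #)
  read x, top #: go to p, push # → (p, ε, #)
All input consumed; M is in state p.

p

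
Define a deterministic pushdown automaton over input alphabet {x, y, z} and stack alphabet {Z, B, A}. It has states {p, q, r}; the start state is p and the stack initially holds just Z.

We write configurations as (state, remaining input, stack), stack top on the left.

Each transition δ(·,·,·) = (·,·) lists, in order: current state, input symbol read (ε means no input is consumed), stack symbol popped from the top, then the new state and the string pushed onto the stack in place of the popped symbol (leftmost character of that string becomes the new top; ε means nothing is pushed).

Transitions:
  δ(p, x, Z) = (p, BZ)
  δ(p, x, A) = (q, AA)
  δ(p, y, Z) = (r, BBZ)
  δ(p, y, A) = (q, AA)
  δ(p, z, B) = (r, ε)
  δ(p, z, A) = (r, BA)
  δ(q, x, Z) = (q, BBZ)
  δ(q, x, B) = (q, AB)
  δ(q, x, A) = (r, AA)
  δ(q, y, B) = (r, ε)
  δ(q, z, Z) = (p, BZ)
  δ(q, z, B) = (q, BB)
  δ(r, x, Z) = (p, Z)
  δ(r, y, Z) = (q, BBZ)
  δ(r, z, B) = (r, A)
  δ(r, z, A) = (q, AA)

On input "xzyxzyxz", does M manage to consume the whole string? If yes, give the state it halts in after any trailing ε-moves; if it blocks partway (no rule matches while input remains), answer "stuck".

(p, xzyxzyxz, Z) ⊢ (p, zyxzyxz, BZ) ⊢ (r, yxzyxz, Z) ⊢ (q, xzyxz, BBZ) ⊢ (q, zyxz, ABBZ)
No transition for (q, z, top A); M blocks with input zyxz remaining.

stuck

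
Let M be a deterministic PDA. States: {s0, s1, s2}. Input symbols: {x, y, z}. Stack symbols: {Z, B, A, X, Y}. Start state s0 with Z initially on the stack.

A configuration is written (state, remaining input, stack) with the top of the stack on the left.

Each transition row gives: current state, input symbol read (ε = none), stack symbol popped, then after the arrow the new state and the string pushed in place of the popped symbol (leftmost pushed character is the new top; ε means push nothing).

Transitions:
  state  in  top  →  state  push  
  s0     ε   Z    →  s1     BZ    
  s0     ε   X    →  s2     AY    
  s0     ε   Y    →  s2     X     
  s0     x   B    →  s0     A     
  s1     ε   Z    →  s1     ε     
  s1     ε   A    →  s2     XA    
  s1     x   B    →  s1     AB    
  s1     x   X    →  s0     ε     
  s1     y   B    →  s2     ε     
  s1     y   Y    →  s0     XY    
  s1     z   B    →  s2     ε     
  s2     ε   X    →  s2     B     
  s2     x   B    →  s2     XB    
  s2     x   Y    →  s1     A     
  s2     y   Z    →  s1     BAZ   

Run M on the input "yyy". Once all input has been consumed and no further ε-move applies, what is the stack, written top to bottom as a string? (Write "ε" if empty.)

AZ

(s0, yyy, Z)
  ε-move, top Z: go to s1, push BZ → (s1, yyy, BZ)
  read y, top B: go to s2, push ε → (s2, yy, Z)
  read y, top Z: go to s1, push BAZ → (s1, y, BAZ)
  read y, top B: go to s2, push ε → (s2, ε, AZ)
All input consumed in state s2 with stack AZ.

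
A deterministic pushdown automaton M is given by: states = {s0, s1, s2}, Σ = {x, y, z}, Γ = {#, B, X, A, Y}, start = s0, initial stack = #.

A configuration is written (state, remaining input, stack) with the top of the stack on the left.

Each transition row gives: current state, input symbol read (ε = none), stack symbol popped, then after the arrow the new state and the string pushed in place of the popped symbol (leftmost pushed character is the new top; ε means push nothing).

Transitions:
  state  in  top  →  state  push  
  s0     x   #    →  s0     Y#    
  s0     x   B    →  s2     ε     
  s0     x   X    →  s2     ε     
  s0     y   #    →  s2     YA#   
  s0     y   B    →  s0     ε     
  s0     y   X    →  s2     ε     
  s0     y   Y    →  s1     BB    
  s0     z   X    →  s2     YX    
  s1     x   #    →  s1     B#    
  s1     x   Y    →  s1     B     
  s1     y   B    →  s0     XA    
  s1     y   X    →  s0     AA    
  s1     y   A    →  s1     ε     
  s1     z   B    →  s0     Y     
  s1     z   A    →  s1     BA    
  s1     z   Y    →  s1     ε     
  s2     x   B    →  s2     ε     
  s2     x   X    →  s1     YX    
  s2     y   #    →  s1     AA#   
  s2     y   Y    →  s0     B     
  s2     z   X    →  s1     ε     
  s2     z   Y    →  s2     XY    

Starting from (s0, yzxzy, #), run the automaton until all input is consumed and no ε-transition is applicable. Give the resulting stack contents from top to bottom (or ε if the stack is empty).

AAYA#

(s0, yzxzy, #)
  read y, top #: go to s2, push YA# → (s2, zxzy, YA#)
  read z, top Y: go to s2, push XY → (s2, xzy, XYA#)
  read x, top X: go to s1, push YX → (s1, zy, YXYA#)
  read z, top Y: go to s1, push ε → (s1, y, XYA#)
  read y, top X: go to s0, push AA → (s0, ε, AAYA#)
All input consumed in state s0 with stack AAYA#.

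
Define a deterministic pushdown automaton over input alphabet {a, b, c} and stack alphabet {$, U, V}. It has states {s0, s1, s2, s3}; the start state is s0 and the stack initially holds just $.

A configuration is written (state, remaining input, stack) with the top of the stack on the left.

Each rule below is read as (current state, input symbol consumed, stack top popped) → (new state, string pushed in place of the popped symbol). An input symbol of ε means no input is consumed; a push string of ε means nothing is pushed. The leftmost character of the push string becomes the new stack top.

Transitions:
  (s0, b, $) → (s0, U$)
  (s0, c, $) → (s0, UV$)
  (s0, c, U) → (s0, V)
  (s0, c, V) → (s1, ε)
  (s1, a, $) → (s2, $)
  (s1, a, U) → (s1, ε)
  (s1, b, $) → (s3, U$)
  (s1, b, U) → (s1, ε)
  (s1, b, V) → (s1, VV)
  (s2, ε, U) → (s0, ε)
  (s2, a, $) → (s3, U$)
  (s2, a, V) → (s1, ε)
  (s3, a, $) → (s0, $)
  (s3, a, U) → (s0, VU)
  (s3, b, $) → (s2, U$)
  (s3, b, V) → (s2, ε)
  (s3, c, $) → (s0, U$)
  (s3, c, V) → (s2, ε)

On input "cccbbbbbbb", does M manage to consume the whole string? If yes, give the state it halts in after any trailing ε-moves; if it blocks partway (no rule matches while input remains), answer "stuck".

(s0, cccbbbbbbb, $)
  read c, top $: go to s0, push UV$ → (s0, ccbbbbbbb, UV$)
  read c, top U: go to s0, push V → (s0, cbbbbbbb, VV$)
  read c, top V: go to s1, push ε → (s1, bbbbbbb, V$)
  read b, top V: go to s1, push VV → (s1, bbbbbb, VV$)
  read b, top V: go to s1, push VV → (s1, bbbbb, VVV$)
  read b, top V: go to s1, push VV → (s1, bbbb, VVVV$)
  read b, top V: go to s1, push VV → (s1, bbb, VVVVV$)
  read b, top V: go to s1, push VV → (s1, bb, VVVVVV$)
  read b, top V: go to s1, push VV → (s1, b, VVVVVVV$)
  read b, top V: go to s1, push VV → (s1, ε, VVVVVVVV$)
All input consumed; M is in state s1.

s1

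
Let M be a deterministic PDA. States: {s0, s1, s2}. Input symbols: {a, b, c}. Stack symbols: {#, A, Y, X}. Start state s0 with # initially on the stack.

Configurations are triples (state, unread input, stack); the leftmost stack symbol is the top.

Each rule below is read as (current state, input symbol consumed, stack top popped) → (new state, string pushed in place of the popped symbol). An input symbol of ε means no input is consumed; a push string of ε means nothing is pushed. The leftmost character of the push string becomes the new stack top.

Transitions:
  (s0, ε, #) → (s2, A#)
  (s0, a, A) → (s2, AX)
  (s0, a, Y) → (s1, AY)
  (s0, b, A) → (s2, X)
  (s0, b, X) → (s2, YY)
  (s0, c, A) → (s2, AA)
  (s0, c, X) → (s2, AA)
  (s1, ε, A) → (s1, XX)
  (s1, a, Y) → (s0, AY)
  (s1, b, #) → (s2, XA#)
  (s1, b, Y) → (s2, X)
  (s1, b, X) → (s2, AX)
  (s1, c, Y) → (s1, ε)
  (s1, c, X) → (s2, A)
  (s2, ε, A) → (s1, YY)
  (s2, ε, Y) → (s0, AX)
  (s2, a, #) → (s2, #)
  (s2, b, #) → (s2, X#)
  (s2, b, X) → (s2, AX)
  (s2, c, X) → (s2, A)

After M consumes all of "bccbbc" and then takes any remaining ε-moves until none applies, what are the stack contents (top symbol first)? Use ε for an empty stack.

(s0, bccbbc, #)
  ε-move, top #: go to s2, push A# → (s2, bccbbc, A#)
  ε-move, top A: go to s1, push YY → (s1, bccbbc, YY#)
  read b, top Y: go to s2, push X → (s2, ccbbc, XY#)
  read c, top X: go to s2, push A → (s2, cbbc, AY#)
  ε-move, top A: go to s1, push YY → (s1, cbbc, YYY#)
  read c, top Y: go to s1, push ε → (s1, bbc, YY#)
  read b, top Y: go to s2, push X → (s2, bc, XY#)
  read b, top X: go to s2, push AX → (s2, c, AXY#)
  ε-move, top A: go to s1, push YY → (s1, c, YYXY#)
  read c, top Y: go to s1, push ε → (s1, ε, YXY#)
All input consumed in state s1 with stack YXY#.

YXY#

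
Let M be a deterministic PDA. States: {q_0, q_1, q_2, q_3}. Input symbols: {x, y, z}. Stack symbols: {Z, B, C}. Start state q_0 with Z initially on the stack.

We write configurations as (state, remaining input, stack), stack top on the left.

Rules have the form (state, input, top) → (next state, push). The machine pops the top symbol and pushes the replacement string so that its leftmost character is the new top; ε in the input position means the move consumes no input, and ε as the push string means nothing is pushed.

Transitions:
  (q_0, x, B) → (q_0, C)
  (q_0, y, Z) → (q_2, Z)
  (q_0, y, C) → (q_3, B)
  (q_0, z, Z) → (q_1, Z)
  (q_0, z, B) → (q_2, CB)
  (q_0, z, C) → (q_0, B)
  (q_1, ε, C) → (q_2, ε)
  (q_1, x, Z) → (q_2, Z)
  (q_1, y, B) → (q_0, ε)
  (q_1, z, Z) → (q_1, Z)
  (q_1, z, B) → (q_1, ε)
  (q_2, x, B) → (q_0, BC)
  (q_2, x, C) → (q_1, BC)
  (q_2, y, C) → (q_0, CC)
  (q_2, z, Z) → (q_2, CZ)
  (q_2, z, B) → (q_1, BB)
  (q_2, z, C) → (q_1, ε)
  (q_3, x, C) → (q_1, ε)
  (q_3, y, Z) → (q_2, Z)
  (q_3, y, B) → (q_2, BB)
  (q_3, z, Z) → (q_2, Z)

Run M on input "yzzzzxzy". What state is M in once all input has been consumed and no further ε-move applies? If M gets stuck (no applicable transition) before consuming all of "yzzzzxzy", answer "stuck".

(q_0, yzzzzxzy, Z) ⊢ (q_2, zzzzxzy, Z) ⊢ (q_2, zzzxzy, CZ) ⊢ (q_1, zzxzy, Z) ⊢ (q_1, zxzy, Z) ⊢ (q_1, xzy, Z) ⊢ (q_2, zy, Z) ⊢ (q_2, y, CZ) ⊢ (q_0, ε, CCZ)
All input consumed; M is in state q_0.

q_0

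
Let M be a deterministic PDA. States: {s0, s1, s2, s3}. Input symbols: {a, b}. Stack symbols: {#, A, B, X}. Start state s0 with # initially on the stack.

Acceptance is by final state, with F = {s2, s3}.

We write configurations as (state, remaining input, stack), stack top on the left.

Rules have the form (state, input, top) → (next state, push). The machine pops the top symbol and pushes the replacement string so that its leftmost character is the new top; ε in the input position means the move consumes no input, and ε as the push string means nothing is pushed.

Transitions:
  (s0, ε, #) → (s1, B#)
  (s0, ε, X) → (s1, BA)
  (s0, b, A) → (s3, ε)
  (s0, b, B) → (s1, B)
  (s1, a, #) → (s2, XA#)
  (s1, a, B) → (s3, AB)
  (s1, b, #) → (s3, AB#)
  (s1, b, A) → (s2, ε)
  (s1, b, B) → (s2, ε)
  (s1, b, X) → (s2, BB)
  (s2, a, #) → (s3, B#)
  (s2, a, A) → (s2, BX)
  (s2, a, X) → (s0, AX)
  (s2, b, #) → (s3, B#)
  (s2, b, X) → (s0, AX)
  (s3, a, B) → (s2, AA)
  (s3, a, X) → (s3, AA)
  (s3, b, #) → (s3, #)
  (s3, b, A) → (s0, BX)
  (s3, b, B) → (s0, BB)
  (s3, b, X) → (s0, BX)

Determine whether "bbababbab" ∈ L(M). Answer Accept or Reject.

Reject

(s0, bbababbab, #)
  ε-move, top #: go to s1, push B# → (s1, bbababbab, B#)
  read b, top B: go to s2, push ε → (s2, bababbab, #)
  read b, top #: go to s3, push B# → (s3, ababbab, B#)
  read a, top B: go to s2, push AA → (s2, babbab, AA#)
No transition applies at (s2, babbab, AA#); input not fully consumed.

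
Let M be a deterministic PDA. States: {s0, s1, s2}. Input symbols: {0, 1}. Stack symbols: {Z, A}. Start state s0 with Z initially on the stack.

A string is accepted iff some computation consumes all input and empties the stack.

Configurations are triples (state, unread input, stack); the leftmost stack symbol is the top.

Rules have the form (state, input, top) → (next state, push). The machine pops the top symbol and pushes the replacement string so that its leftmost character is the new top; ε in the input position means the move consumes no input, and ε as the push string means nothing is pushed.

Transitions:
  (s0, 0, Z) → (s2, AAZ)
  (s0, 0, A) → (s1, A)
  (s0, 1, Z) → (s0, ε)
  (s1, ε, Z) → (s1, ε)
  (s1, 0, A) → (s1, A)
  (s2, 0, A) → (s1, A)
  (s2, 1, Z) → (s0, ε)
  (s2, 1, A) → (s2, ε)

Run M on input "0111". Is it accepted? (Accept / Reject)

(s0, 0111, Z)
  read 0, top Z: go to s2, push AAZ → (s2, 111, AAZ)
  read 1, top A: go to s2, push ε → (s2, 11, AZ)
  read 1, top A: go to s2, push ε → (s2, 1, Z)
  read 1, top Z: go to s0, push ε → (s0, ε, ε)
All input consumed and the stack is empty.

Accept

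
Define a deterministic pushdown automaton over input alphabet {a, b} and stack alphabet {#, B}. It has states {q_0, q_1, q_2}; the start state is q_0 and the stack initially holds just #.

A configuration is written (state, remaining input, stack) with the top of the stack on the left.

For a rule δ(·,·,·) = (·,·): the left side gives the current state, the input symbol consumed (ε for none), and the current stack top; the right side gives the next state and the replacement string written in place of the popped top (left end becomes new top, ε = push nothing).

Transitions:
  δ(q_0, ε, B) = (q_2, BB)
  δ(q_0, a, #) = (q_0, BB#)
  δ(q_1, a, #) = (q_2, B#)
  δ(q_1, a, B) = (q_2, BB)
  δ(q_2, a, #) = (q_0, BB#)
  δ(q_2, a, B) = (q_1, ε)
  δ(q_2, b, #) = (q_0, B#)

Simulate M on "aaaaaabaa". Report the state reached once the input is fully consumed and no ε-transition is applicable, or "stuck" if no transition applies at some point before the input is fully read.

stuck

(q_0, aaaaaabaa, #)
  read a, top #: go to q_0, push BB# → (q_0, aaaaabaa, BB#)
  ε-move, top B: go to q_2, push BB → (q_2, aaaaabaa, BBB#)
  read a, top B: go to q_1, push ε → (q_1, aaaabaa, BB#)
  read a, top B: go to q_2, push BB → (q_2, aaabaa, BBB#)
  read a, top B: go to q_1, push ε → (q_1, aabaa, BB#)
  read a, top B: go to q_2, push BB → (q_2, abaa, BBB#)
  read a, top B: go to q_1, push ε → (q_1, baa, BB#)
No transition for (q_1, b, top B); M blocks with input baa remaining.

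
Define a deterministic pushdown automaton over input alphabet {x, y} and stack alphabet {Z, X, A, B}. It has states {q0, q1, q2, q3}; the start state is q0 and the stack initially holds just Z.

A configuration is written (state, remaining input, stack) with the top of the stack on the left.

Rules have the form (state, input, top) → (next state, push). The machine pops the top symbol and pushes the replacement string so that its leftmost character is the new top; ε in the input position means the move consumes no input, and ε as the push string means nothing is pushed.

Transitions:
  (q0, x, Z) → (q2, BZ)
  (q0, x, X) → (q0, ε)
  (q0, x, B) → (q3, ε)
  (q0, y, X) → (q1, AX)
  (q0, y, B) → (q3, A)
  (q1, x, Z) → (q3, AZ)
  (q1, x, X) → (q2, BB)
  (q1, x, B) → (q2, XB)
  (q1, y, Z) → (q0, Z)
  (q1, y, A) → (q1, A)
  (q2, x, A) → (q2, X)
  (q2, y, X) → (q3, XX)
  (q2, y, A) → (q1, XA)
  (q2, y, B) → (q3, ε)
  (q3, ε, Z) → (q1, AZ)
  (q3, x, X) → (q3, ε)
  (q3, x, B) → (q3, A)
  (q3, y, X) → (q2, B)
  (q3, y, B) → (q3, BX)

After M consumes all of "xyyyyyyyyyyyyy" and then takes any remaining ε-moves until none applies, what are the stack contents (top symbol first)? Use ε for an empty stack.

(q0, xyyyyyyyyyyyyy, Z)
  read x, top Z: go to q2, push BZ → (q2, yyyyyyyyyyyyy, BZ)
  read y, top B: go to q3, push ε → (q3, yyyyyyyyyyyy, Z)
  ε-move, top Z: go to q1, push AZ → (q1, yyyyyyyyyyyy, AZ)
  read y, top A: go to q1, push A → (q1, yyyyyyyyyyy, AZ)
  read y, top A: go to q1, push A → (q1, yyyyyyyyyy, AZ)
  read y, top A: go to q1, push A → (q1, yyyyyyyyy, AZ)
  read y, top A: go to q1, push A → (q1, yyyyyyyy, AZ)
  read y, top A: go to q1, push A → (q1, yyyyyyy, AZ)
  read y, top A: go to q1, push A → (q1, yyyyyy, AZ)
  read y, top A: go to q1, push A → (q1, yyyyy, AZ)
  read y, top A: go to q1, push A → (q1, yyyy, AZ)
  read y, top A: go to q1, push A → (q1, yyy, AZ)
  read y, top A: go to q1, push A → (q1, yy, AZ)
  read y, top A: go to q1, push A → (q1, y, AZ)
  read y, top A: go to q1, push A → (q1, ε, AZ)
All input consumed in state q1 with stack AZ.

AZ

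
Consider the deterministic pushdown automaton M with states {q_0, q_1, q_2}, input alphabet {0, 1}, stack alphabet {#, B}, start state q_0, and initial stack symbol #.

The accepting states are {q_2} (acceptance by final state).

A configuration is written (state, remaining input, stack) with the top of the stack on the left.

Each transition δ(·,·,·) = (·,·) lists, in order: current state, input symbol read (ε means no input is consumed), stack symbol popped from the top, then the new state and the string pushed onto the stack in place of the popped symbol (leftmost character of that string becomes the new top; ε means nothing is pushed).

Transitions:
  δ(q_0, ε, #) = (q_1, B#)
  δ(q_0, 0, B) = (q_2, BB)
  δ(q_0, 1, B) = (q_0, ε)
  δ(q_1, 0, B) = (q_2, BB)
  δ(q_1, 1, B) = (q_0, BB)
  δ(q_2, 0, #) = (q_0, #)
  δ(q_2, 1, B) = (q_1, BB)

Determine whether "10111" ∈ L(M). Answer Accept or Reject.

Reject

(q_0, 10111, #)
  ε-move, top #: go to q_1, push B# → (q_1, 10111, B#)
  read 1, top B: go to q_0, push BB → (q_0, 0111, BB#)
  read 0, top B: go to q_2, push BB → (q_2, 111, BBB#)
  read 1, top B: go to q_1, push BB → (q_1, 11, BBBB#)
  read 1, top B: go to q_0, push BB → (q_0, 1, BBBBB#)
  read 1, top B: go to q_0, push ε → (q_0, ε, BBBB#)
All input consumed; state q_0 ∉ F and no further ε-move applies.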